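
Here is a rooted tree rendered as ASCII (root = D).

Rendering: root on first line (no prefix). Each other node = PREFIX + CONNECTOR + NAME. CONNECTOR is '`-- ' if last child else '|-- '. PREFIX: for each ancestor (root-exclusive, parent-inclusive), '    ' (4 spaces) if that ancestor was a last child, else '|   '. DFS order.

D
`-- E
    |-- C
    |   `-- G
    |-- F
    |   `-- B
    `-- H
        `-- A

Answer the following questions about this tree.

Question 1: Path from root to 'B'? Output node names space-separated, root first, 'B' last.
Walk down from root: D -> E -> F -> B

Answer: D E F B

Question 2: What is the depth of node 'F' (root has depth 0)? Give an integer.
Path from root to F: D -> E -> F
Depth = number of edges = 2

Answer: 2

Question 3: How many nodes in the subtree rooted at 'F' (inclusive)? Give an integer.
Subtree rooted at F contains: B, F
Count = 2

Answer: 2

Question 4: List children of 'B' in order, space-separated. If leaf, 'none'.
Answer: none

Derivation:
Node B's children (from adjacency): (leaf)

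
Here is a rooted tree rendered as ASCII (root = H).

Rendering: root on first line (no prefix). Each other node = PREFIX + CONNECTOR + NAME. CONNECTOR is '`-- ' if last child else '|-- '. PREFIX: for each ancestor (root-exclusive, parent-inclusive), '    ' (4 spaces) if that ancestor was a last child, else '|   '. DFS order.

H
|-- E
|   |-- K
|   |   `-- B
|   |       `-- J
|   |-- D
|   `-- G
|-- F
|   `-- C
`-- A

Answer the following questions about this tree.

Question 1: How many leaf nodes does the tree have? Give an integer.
Answer: 5

Derivation:
Leaves (nodes with no children): A, C, D, G, J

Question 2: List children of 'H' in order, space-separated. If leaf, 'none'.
Answer: E F A

Derivation:
Node H's children (from adjacency): E, F, A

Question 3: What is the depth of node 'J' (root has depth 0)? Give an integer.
Answer: 4

Derivation:
Path from root to J: H -> E -> K -> B -> J
Depth = number of edges = 4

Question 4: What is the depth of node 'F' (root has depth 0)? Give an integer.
Path from root to F: H -> F
Depth = number of edges = 1

Answer: 1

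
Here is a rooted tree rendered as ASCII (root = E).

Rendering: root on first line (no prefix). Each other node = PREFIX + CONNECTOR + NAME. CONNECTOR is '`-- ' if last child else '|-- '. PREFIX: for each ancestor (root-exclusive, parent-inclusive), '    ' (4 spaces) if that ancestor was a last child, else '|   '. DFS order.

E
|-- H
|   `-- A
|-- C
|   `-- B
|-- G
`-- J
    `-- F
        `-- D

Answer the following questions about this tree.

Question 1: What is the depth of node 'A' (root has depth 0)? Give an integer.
Answer: 2

Derivation:
Path from root to A: E -> H -> A
Depth = number of edges = 2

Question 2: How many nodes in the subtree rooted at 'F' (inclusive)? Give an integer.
Subtree rooted at F contains: D, F
Count = 2

Answer: 2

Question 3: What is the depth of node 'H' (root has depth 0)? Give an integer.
Answer: 1

Derivation:
Path from root to H: E -> H
Depth = number of edges = 1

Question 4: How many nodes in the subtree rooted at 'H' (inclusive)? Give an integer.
Answer: 2

Derivation:
Subtree rooted at H contains: A, H
Count = 2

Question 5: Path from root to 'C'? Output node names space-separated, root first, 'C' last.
Answer: E C

Derivation:
Walk down from root: E -> C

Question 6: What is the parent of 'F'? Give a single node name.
Answer: J

Derivation:
Scan adjacency: F appears as child of J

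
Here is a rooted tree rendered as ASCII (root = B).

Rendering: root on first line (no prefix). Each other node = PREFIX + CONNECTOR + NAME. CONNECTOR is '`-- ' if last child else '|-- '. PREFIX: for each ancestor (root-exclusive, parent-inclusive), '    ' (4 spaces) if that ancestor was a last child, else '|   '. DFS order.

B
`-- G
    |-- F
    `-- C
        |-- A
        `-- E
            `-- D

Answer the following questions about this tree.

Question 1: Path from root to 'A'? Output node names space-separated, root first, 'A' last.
Walk down from root: B -> G -> C -> A

Answer: B G C A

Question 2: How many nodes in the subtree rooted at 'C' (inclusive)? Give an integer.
Answer: 4

Derivation:
Subtree rooted at C contains: A, C, D, E
Count = 4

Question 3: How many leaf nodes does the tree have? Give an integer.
Answer: 3

Derivation:
Leaves (nodes with no children): A, D, F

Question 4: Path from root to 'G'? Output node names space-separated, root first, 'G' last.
Walk down from root: B -> G

Answer: B G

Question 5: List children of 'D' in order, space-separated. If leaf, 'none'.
Node D's children (from adjacency): (leaf)

Answer: none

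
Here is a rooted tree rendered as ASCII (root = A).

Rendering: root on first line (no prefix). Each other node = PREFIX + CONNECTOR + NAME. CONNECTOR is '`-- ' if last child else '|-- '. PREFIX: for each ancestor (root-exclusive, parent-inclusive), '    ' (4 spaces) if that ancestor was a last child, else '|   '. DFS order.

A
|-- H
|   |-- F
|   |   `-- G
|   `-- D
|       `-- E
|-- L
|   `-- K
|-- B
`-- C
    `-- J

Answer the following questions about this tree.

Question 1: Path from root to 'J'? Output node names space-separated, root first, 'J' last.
Walk down from root: A -> C -> J

Answer: A C J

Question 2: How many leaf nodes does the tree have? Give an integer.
Leaves (nodes with no children): B, E, G, J, K

Answer: 5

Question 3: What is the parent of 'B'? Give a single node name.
Answer: A

Derivation:
Scan adjacency: B appears as child of A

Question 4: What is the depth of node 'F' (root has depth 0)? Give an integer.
Answer: 2

Derivation:
Path from root to F: A -> H -> F
Depth = number of edges = 2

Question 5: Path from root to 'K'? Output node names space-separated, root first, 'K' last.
Answer: A L K

Derivation:
Walk down from root: A -> L -> K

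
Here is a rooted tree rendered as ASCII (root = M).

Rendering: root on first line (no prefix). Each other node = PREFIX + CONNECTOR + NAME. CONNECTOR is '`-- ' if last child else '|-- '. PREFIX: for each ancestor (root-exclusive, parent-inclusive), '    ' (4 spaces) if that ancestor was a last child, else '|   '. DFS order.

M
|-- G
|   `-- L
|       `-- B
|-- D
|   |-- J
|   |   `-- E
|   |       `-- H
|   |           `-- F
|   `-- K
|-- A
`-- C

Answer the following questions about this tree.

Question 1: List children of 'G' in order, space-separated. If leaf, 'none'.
Answer: L

Derivation:
Node G's children (from adjacency): L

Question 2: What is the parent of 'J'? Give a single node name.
Scan adjacency: J appears as child of D

Answer: D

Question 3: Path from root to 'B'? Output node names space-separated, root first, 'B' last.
Walk down from root: M -> G -> L -> B

Answer: M G L B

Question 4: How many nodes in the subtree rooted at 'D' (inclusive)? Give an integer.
Subtree rooted at D contains: D, E, F, H, J, K
Count = 6

Answer: 6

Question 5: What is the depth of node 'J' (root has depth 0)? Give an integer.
Answer: 2

Derivation:
Path from root to J: M -> D -> J
Depth = number of edges = 2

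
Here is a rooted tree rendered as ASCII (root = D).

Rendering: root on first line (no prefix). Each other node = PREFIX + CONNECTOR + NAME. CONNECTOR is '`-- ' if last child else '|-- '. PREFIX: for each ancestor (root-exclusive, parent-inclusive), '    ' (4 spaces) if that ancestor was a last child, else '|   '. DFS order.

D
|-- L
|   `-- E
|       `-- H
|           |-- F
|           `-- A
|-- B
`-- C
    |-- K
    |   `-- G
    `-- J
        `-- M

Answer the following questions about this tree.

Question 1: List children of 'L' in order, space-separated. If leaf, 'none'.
Answer: E

Derivation:
Node L's children (from adjacency): E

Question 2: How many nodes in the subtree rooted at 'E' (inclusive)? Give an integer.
Subtree rooted at E contains: A, E, F, H
Count = 4

Answer: 4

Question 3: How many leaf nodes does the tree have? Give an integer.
Leaves (nodes with no children): A, B, F, G, M

Answer: 5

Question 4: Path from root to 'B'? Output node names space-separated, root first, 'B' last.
Walk down from root: D -> B

Answer: D B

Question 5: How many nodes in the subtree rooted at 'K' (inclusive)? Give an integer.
Answer: 2

Derivation:
Subtree rooted at K contains: G, K
Count = 2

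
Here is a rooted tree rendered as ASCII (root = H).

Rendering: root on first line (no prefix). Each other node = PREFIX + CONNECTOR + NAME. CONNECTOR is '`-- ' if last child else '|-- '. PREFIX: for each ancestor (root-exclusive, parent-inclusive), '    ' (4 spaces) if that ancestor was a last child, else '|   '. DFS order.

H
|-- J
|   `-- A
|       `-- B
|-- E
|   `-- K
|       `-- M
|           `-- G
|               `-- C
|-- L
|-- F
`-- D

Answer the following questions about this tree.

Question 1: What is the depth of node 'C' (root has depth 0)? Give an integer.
Path from root to C: H -> E -> K -> M -> G -> C
Depth = number of edges = 5

Answer: 5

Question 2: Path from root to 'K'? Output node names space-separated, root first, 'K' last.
Answer: H E K

Derivation:
Walk down from root: H -> E -> K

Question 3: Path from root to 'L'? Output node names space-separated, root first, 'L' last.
Walk down from root: H -> L

Answer: H L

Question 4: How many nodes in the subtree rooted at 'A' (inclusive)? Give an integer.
Answer: 2

Derivation:
Subtree rooted at A contains: A, B
Count = 2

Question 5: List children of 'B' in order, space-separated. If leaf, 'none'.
Node B's children (from adjacency): (leaf)

Answer: none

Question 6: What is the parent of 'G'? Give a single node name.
Scan adjacency: G appears as child of M

Answer: M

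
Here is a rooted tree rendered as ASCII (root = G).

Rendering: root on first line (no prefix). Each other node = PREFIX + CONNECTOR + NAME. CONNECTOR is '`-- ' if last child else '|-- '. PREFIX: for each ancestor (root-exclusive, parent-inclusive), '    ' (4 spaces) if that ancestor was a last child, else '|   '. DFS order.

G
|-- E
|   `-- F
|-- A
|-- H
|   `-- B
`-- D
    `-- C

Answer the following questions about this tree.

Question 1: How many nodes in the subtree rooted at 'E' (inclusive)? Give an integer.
Answer: 2

Derivation:
Subtree rooted at E contains: E, F
Count = 2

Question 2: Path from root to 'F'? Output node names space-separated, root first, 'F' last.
Walk down from root: G -> E -> F

Answer: G E F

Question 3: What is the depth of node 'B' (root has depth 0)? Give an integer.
Path from root to B: G -> H -> B
Depth = number of edges = 2

Answer: 2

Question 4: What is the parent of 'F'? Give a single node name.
Answer: E

Derivation:
Scan adjacency: F appears as child of E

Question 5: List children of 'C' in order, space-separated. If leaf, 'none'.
Node C's children (from adjacency): (leaf)

Answer: none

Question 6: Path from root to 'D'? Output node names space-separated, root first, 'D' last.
Walk down from root: G -> D

Answer: G D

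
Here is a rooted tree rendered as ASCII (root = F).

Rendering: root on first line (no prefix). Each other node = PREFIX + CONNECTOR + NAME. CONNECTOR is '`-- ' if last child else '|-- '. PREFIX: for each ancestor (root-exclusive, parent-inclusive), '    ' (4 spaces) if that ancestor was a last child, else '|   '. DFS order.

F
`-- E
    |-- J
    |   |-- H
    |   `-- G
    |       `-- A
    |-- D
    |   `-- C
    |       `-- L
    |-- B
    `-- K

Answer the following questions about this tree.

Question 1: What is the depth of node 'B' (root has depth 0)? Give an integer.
Path from root to B: F -> E -> B
Depth = number of edges = 2

Answer: 2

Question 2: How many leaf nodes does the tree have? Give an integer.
Answer: 5

Derivation:
Leaves (nodes with no children): A, B, H, K, L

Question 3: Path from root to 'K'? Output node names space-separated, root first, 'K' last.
Walk down from root: F -> E -> K

Answer: F E K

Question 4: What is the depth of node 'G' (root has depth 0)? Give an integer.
Answer: 3

Derivation:
Path from root to G: F -> E -> J -> G
Depth = number of edges = 3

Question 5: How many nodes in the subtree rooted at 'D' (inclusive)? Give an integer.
Subtree rooted at D contains: C, D, L
Count = 3

Answer: 3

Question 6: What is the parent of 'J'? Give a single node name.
Answer: E

Derivation:
Scan adjacency: J appears as child of E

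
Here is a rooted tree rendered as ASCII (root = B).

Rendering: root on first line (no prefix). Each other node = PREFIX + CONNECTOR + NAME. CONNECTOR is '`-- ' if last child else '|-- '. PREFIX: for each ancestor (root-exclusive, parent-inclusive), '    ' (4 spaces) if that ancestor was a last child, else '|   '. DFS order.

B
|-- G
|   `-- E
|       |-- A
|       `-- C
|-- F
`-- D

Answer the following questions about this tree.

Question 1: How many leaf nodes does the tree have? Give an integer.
Answer: 4

Derivation:
Leaves (nodes with no children): A, C, D, F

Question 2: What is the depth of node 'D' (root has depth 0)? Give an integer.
Path from root to D: B -> D
Depth = number of edges = 1

Answer: 1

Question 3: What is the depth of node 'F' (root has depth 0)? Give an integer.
Path from root to F: B -> F
Depth = number of edges = 1

Answer: 1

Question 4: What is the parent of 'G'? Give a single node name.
Answer: B

Derivation:
Scan adjacency: G appears as child of B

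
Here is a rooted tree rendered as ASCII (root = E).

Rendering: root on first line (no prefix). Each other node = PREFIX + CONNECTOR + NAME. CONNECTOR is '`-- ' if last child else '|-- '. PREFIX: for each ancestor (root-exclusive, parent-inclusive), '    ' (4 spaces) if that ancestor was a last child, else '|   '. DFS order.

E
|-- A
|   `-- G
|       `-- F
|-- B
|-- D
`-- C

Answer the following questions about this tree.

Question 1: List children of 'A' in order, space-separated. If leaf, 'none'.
Answer: G

Derivation:
Node A's children (from adjacency): G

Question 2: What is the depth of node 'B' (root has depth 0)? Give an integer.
Answer: 1

Derivation:
Path from root to B: E -> B
Depth = number of edges = 1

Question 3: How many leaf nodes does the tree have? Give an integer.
Leaves (nodes with no children): B, C, D, F

Answer: 4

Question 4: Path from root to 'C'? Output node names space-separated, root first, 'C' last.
Walk down from root: E -> C

Answer: E C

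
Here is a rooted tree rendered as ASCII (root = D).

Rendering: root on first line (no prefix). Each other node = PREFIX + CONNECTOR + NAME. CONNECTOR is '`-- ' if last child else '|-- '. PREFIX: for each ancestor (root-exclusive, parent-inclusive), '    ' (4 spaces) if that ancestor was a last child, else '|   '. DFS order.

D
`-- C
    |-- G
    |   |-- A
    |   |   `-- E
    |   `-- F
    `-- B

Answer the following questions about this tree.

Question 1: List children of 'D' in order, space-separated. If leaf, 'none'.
Answer: C

Derivation:
Node D's children (from adjacency): C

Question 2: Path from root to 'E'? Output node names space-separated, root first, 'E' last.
Answer: D C G A E

Derivation:
Walk down from root: D -> C -> G -> A -> E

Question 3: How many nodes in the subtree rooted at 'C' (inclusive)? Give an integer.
Answer: 6

Derivation:
Subtree rooted at C contains: A, B, C, E, F, G
Count = 6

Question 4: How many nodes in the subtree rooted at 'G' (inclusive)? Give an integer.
Subtree rooted at G contains: A, E, F, G
Count = 4

Answer: 4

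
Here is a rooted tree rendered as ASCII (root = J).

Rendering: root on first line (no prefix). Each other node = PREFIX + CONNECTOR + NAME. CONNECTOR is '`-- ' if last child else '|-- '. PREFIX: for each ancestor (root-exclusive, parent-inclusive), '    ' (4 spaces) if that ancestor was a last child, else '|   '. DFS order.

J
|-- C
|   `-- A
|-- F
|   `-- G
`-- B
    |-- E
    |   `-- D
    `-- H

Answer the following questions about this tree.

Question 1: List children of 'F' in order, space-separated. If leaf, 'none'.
Answer: G

Derivation:
Node F's children (from adjacency): G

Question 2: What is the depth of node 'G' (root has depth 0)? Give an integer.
Path from root to G: J -> F -> G
Depth = number of edges = 2

Answer: 2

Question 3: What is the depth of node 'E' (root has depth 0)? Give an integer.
Path from root to E: J -> B -> E
Depth = number of edges = 2

Answer: 2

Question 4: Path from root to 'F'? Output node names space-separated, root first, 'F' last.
Walk down from root: J -> F

Answer: J F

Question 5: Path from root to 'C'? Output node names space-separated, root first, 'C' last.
Answer: J C

Derivation:
Walk down from root: J -> C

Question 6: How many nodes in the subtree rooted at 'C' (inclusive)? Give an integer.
Subtree rooted at C contains: A, C
Count = 2

Answer: 2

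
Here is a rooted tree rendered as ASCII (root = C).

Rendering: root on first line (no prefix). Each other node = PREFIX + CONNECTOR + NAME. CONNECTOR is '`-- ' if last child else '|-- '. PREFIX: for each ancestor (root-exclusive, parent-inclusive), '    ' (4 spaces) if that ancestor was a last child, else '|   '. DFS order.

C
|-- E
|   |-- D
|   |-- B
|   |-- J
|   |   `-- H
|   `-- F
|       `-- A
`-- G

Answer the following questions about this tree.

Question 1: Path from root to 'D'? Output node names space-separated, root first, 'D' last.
Walk down from root: C -> E -> D

Answer: C E D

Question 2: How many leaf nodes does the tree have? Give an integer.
Answer: 5

Derivation:
Leaves (nodes with no children): A, B, D, G, H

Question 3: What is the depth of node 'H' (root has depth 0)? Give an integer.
Answer: 3

Derivation:
Path from root to H: C -> E -> J -> H
Depth = number of edges = 3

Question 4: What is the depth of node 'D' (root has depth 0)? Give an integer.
Path from root to D: C -> E -> D
Depth = number of edges = 2

Answer: 2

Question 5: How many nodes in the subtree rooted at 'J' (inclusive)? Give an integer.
Subtree rooted at J contains: H, J
Count = 2

Answer: 2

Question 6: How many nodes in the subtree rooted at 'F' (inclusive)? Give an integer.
Subtree rooted at F contains: A, F
Count = 2

Answer: 2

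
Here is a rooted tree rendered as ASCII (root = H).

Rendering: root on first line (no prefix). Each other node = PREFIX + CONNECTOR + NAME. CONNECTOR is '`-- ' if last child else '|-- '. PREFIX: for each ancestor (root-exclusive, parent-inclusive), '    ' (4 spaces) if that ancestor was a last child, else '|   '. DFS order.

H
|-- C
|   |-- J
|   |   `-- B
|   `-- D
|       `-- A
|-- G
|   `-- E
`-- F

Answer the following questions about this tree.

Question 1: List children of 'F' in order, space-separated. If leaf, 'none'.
Answer: none

Derivation:
Node F's children (from adjacency): (leaf)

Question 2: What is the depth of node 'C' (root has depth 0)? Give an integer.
Answer: 1

Derivation:
Path from root to C: H -> C
Depth = number of edges = 1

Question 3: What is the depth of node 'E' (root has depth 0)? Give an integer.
Answer: 2

Derivation:
Path from root to E: H -> G -> E
Depth = number of edges = 2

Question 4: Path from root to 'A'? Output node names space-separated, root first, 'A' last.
Answer: H C D A

Derivation:
Walk down from root: H -> C -> D -> A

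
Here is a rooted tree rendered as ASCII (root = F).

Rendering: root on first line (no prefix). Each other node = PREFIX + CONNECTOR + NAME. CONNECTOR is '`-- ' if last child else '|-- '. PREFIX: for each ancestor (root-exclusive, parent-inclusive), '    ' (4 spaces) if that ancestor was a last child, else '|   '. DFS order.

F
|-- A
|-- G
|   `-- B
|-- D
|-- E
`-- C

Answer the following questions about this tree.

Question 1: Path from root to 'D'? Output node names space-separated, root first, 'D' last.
Walk down from root: F -> D

Answer: F D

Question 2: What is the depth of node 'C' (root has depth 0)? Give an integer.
Path from root to C: F -> C
Depth = number of edges = 1

Answer: 1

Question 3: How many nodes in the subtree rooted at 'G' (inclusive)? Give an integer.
Answer: 2

Derivation:
Subtree rooted at G contains: B, G
Count = 2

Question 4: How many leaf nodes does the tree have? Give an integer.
Answer: 5

Derivation:
Leaves (nodes with no children): A, B, C, D, E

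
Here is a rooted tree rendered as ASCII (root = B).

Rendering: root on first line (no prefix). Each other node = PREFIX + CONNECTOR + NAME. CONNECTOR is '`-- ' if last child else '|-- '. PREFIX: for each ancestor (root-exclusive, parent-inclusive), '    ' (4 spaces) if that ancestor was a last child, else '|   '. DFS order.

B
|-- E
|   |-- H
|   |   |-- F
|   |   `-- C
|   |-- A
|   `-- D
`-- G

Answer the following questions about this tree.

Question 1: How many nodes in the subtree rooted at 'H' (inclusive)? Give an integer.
Answer: 3

Derivation:
Subtree rooted at H contains: C, F, H
Count = 3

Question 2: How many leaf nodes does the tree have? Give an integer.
Answer: 5

Derivation:
Leaves (nodes with no children): A, C, D, F, G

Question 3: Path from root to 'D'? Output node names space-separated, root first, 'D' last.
Answer: B E D

Derivation:
Walk down from root: B -> E -> D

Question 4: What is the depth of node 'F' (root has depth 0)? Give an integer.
Path from root to F: B -> E -> H -> F
Depth = number of edges = 3

Answer: 3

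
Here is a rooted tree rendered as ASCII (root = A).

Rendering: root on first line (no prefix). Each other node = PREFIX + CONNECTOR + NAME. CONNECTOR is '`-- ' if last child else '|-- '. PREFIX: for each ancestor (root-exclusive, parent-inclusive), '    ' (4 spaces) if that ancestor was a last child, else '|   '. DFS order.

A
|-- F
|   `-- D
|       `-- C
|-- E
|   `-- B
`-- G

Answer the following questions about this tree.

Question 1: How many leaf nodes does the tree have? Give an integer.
Leaves (nodes with no children): B, C, G

Answer: 3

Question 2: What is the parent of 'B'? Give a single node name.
Scan adjacency: B appears as child of E

Answer: E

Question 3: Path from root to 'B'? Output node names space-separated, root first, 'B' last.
Walk down from root: A -> E -> B

Answer: A E B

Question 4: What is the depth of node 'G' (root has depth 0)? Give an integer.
Path from root to G: A -> G
Depth = number of edges = 1

Answer: 1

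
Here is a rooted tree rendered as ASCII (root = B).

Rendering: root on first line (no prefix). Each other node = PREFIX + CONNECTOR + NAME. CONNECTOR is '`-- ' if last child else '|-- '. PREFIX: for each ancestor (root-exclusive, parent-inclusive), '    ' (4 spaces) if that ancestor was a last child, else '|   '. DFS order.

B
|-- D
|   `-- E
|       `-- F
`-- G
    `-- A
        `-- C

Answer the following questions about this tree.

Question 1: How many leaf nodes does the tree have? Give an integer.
Answer: 2

Derivation:
Leaves (nodes with no children): C, F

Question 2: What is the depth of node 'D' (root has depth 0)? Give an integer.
Path from root to D: B -> D
Depth = number of edges = 1

Answer: 1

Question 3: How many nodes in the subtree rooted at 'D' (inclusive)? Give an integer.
Answer: 3

Derivation:
Subtree rooted at D contains: D, E, F
Count = 3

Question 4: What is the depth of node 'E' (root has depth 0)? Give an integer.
Answer: 2

Derivation:
Path from root to E: B -> D -> E
Depth = number of edges = 2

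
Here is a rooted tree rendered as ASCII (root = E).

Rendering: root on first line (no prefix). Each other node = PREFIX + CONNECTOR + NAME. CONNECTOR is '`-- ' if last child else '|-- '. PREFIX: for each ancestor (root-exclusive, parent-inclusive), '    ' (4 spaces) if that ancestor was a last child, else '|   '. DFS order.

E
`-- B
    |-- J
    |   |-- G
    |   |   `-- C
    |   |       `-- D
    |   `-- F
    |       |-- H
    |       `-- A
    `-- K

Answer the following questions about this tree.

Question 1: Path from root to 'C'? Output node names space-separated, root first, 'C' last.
Answer: E B J G C

Derivation:
Walk down from root: E -> B -> J -> G -> C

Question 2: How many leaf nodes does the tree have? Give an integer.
Leaves (nodes with no children): A, D, H, K

Answer: 4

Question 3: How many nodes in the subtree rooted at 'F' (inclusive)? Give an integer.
Answer: 3

Derivation:
Subtree rooted at F contains: A, F, H
Count = 3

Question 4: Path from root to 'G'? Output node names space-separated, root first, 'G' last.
Answer: E B J G

Derivation:
Walk down from root: E -> B -> J -> G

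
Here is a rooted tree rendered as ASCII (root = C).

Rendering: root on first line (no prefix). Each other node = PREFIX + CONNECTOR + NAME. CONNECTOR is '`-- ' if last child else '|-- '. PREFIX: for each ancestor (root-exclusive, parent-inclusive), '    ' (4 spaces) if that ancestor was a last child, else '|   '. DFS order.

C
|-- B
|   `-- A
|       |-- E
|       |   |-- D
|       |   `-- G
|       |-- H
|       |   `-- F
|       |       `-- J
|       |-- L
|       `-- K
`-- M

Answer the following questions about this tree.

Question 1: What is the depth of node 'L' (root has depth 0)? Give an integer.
Path from root to L: C -> B -> A -> L
Depth = number of edges = 3

Answer: 3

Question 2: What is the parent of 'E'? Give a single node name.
Answer: A

Derivation:
Scan adjacency: E appears as child of A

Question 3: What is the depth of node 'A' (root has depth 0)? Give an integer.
Answer: 2

Derivation:
Path from root to A: C -> B -> A
Depth = number of edges = 2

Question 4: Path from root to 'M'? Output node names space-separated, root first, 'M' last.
Walk down from root: C -> M

Answer: C M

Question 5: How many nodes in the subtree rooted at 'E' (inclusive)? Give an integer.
Answer: 3

Derivation:
Subtree rooted at E contains: D, E, G
Count = 3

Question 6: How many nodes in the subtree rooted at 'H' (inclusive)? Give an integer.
Answer: 3

Derivation:
Subtree rooted at H contains: F, H, J
Count = 3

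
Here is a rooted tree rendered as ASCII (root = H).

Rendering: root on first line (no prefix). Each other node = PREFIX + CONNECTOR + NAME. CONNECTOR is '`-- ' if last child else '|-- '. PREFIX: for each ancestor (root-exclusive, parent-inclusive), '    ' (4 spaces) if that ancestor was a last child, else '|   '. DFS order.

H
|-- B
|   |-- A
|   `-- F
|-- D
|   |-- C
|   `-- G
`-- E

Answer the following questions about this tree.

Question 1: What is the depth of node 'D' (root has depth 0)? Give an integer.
Path from root to D: H -> D
Depth = number of edges = 1

Answer: 1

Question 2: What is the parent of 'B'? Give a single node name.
Scan adjacency: B appears as child of H

Answer: H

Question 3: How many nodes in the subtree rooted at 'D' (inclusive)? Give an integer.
Answer: 3

Derivation:
Subtree rooted at D contains: C, D, G
Count = 3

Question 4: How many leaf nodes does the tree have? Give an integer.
Answer: 5

Derivation:
Leaves (nodes with no children): A, C, E, F, G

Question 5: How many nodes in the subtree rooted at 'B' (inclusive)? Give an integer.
Subtree rooted at B contains: A, B, F
Count = 3

Answer: 3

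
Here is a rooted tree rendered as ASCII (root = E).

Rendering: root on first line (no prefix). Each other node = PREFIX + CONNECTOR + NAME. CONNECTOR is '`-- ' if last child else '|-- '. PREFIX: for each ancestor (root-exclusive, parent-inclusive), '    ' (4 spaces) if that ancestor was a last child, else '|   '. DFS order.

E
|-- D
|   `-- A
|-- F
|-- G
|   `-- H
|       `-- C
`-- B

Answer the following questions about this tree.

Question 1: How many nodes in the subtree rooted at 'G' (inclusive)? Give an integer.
Answer: 3

Derivation:
Subtree rooted at G contains: C, G, H
Count = 3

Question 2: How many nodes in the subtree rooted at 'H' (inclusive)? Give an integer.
Answer: 2

Derivation:
Subtree rooted at H contains: C, H
Count = 2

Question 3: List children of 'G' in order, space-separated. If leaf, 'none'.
Node G's children (from adjacency): H

Answer: H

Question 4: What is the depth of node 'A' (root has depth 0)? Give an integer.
Answer: 2

Derivation:
Path from root to A: E -> D -> A
Depth = number of edges = 2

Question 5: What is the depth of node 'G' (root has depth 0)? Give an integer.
Path from root to G: E -> G
Depth = number of edges = 1

Answer: 1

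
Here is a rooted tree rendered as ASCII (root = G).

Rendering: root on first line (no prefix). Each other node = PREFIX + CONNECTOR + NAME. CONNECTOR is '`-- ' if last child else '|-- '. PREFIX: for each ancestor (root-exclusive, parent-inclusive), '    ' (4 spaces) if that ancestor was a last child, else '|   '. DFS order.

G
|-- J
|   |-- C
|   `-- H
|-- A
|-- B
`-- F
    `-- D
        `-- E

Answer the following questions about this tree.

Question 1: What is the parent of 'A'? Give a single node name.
Scan adjacency: A appears as child of G

Answer: G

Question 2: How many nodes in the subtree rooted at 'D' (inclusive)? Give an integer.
Subtree rooted at D contains: D, E
Count = 2

Answer: 2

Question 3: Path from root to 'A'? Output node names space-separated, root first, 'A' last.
Answer: G A

Derivation:
Walk down from root: G -> A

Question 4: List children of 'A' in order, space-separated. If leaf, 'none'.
Answer: none

Derivation:
Node A's children (from adjacency): (leaf)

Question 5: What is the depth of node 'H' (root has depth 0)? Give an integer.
Path from root to H: G -> J -> H
Depth = number of edges = 2

Answer: 2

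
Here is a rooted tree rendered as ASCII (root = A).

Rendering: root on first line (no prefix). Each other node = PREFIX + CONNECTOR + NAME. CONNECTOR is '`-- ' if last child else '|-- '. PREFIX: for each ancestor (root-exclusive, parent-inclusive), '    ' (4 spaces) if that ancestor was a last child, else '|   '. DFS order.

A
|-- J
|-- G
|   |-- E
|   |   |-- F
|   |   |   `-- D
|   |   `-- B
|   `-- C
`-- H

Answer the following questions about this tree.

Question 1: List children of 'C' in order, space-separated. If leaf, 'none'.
Answer: none

Derivation:
Node C's children (from adjacency): (leaf)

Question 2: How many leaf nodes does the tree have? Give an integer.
Answer: 5

Derivation:
Leaves (nodes with no children): B, C, D, H, J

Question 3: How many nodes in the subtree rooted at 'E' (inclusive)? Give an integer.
Subtree rooted at E contains: B, D, E, F
Count = 4

Answer: 4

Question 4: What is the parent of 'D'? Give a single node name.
Scan adjacency: D appears as child of F

Answer: F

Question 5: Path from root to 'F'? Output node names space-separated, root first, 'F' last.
Walk down from root: A -> G -> E -> F

Answer: A G E F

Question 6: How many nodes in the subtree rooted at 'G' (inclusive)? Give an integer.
Answer: 6

Derivation:
Subtree rooted at G contains: B, C, D, E, F, G
Count = 6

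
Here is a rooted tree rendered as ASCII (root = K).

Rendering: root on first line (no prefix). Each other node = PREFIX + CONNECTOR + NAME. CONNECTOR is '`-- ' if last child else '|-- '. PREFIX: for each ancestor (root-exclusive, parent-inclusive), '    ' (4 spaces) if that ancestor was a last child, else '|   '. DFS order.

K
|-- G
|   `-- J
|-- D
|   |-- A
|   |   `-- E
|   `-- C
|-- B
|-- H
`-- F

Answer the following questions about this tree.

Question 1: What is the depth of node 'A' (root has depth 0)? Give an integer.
Answer: 2

Derivation:
Path from root to A: K -> D -> A
Depth = number of edges = 2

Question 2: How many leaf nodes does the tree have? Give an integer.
Leaves (nodes with no children): B, C, E, F, H, J

Answer: 6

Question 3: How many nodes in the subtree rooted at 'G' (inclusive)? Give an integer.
Subtree rooted at G contains: G, J
Count = 2

Answer: 2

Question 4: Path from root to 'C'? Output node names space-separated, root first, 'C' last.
Answer: K D C

Derivation:
Walk down from root: K -> D -> C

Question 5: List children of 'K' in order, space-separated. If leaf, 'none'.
Answer: G D B H F

Derivation:
Node K's children (from adjacency): G, D, B, H, F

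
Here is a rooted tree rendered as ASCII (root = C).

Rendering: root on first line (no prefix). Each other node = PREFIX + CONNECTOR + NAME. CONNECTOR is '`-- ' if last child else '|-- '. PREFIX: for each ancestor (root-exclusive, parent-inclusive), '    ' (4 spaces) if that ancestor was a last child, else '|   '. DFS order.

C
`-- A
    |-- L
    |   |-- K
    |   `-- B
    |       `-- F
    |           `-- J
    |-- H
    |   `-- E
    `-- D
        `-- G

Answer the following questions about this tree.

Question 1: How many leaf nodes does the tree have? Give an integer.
Answer: 4

Derivation:
Leaves (nodes with no children): E, G, J, K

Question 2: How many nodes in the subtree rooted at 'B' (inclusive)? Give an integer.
Subtree rooted at B contains: B, F, J
Count = 3

Answer: 3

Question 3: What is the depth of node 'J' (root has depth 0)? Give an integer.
Path from root to J: C -> A -> L -> B -> F -> J
Depth = number of edges = 5

Answer: 5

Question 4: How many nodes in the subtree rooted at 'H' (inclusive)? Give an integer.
Subtree rooted at H contains: E, H
Count = 2

Answer: 2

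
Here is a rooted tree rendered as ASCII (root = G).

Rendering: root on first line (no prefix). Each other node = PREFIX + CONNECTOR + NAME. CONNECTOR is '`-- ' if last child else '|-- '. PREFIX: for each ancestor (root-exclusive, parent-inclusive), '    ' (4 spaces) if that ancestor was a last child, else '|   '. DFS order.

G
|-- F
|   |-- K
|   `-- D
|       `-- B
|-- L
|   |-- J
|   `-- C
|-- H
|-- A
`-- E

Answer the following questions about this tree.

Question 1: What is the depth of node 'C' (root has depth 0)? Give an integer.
Answer: 2

Derivation:
Path from root to C: G -> L -> C
Depth = number of edges = 2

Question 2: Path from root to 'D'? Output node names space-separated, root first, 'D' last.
Walk down from root: G -> F -> D

Answer: G F D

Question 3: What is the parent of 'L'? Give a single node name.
Scan adjacency: L appears as child of G

Answer: G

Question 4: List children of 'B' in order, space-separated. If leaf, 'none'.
Node B's children (from adjacency): (leaf)

Answer: none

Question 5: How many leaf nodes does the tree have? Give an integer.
Answer: 7

Derivation:
Leaves (nodes with no children): A, B, C, E, H, J, K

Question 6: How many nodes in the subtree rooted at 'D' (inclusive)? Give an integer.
Answer: 2

Derivation:
Subtree rooted at D contains: B, D
Count = 2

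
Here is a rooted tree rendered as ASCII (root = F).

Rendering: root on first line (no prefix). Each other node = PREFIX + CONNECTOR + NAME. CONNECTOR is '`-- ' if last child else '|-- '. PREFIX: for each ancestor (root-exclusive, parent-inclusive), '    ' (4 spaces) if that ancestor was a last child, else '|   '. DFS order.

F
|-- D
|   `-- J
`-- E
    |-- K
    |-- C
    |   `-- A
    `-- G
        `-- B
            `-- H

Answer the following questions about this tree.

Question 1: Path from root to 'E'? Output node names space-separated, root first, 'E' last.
Walk down from root: F -> E

Answer: F E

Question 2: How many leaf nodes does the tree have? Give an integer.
Answer: 4

Derivation:
Leaves (nodes with no children): A, H, J, K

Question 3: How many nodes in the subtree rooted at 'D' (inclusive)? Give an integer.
Answer: 2

Derivation:
Subtree rooted at D contains: D, J
Count = 2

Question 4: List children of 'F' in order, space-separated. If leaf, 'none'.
Answer: D E

Derivation:
Node F's children (from adjacency): D, E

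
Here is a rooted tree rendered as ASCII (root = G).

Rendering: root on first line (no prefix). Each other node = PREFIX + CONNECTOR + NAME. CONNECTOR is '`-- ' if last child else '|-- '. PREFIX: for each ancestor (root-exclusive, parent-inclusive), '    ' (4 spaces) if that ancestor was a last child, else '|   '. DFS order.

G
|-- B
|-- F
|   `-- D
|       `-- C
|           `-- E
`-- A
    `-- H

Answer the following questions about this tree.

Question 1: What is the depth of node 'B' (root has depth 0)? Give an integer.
Path from root to B: G -> B
Depth = number of edges = 1

Answer: 1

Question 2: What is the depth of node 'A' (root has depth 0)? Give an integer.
Path from root to A: G -> A
Depth = number of edges = 1

Answer: 1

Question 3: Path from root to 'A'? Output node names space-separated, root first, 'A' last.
Walk down from root: G -> A

Answer: G A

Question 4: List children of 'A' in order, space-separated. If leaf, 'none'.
Answer: H

Derivation:
Node A's children (from adjacency): H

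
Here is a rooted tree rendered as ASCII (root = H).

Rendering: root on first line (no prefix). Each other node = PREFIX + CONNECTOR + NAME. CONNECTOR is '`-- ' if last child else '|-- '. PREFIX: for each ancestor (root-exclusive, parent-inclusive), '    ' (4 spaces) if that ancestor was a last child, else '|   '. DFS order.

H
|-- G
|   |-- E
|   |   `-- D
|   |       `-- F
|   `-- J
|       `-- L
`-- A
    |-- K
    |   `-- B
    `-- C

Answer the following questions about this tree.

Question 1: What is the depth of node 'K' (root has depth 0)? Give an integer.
Answer: 2

Derivation:
Path from root to K: H -> A -> K
Depth = number of edges = 2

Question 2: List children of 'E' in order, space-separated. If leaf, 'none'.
Answer: D

Derivation:
Node E's children (from adjacency): D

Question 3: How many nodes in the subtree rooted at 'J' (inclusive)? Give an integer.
Answer: 2

Derivation:
Subtree rooted at J contains: J, L
Count = 2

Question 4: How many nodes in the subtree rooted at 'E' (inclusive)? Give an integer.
Subtree rooted at E contains: D, E, F
Count = 3

Answer: 3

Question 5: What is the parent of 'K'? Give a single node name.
Answer: A

Derivation:
Scan adjacency: K appears as child of A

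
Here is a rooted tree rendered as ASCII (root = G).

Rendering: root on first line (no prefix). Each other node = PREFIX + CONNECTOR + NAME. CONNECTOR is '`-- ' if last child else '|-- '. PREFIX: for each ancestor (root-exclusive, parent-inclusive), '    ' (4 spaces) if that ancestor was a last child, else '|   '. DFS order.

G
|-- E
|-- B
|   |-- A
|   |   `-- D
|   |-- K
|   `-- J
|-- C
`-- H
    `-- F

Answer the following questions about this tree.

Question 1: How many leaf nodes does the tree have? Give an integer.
Answer: 6

Derivation:
Leaves (nodes with no children): C, D, E, F, J, K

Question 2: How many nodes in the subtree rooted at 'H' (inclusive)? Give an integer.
Subtree rooted at H contains: F, H
Count = 2

Answer: 2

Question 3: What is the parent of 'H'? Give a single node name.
Scan adjacency: H appears as child of G

Answer: G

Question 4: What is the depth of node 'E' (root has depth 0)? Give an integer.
Path from root to E: G -> E
Depth = number of edges = 1

Answer: 1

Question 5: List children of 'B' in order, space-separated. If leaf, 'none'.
Node B's children (from adjacency): A, K, J

Answer: A K J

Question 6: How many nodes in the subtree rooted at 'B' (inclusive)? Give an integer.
Subtree rooted at B contains: A, B, D, J, K
Count = 5

Answer: 5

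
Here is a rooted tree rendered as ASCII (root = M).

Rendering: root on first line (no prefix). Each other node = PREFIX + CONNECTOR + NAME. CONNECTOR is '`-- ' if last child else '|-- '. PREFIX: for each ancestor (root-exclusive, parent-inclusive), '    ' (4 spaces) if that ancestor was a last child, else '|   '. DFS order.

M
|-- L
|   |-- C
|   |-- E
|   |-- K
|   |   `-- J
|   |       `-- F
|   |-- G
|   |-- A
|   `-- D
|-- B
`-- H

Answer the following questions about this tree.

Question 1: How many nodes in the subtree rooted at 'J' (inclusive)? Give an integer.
Subtree rooted at J contains: F, J
Count = 2

Answer: 2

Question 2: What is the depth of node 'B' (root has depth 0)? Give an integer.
Path from root to B: M -> B
Depth = number of edges = 1

Answer: 1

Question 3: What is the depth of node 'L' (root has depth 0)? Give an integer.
Answer: 1

Derivation:
Path from root to L: M -> L
Depth = number of edges = 1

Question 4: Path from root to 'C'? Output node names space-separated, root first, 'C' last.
Answer: M L C

Derivation:
Walk down from root: M -> L -> C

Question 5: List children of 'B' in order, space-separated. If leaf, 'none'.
Node B's children (from adjacency): (leaf)

Answer: none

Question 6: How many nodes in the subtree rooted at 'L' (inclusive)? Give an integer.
Answer: 9

Derivation:
Subtree rooted at L contains: A, C, D, E, F, G, J, K, L
Count = 9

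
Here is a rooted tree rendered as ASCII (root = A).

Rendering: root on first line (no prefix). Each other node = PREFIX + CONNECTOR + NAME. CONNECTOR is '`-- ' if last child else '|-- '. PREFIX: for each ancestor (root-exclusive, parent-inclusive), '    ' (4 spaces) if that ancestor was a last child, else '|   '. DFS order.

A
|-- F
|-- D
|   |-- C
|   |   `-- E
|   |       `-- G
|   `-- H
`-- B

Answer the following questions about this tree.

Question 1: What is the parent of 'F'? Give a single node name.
Answer: A

Derivation:
Scan adjacency: F appears as child of A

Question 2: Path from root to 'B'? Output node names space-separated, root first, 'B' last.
Walk down from root: A -> B

Answer: A B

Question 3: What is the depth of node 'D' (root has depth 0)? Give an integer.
Answer: 1

Derivation:
Path from root to D: A -> D
Depth = number of edges = 1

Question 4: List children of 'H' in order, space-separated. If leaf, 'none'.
Answer: none

Derivation:
Node H's children (from adjacency): (leaf)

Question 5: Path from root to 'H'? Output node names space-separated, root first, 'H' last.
Answer: A D H

Derivation:
Walk down from root: A -> D -> H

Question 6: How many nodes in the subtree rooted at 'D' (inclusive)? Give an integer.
Subtree rooted at D contains: C, D, E, G, H
Count = 5

Answer: 5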